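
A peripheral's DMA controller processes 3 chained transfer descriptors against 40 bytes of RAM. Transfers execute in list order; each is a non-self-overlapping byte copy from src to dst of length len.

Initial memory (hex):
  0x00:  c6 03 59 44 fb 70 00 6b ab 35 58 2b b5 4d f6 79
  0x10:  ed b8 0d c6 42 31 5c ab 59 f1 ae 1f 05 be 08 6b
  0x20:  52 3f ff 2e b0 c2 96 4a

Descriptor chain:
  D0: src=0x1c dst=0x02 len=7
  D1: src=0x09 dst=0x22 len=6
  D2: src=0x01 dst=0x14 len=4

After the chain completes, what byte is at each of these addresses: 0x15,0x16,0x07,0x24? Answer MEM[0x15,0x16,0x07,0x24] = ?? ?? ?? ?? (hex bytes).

MEM[0x15,0x16,0x07,0x24] = 05 be 3f 2b

[0] 0x1c->0x02 len=7 : 05 be 08 6b 52 3f ff
[1] 0x09->0x22 len=6 : 35 58 2b b5 4d f6
[2] 0x01->0x14 len=4 : 03 05 be 08
query mem[0x15]=0x05, mem[0x16]=0xbe, mem[0x07]=0x3f, mem[0x24]=0x2b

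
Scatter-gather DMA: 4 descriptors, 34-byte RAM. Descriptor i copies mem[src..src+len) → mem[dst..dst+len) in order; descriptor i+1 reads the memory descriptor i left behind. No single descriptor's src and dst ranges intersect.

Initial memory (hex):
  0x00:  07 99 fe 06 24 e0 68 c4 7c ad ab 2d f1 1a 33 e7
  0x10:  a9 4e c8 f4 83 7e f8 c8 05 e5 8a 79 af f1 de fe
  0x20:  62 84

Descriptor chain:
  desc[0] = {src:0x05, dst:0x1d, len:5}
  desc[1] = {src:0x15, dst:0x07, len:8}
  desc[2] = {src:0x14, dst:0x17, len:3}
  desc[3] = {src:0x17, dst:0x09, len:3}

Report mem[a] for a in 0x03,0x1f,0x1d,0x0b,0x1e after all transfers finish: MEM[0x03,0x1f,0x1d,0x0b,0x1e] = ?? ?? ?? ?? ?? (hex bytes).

MEM[0x03,0x1f,0x1d,0x0b,0x1e] = 06 c4 e0 f8 68

  after D0: wrote 5B at 0x1d = e068c47cad
  after D1: wrote 8B at 0x07 = 7ef8c805e58a79af
  after D2: wrote 3B at 0x17 = 837ef8
  after D3: wrote 3B at 0x09 = 837ef8
query mem[0x03]=0x06, mem[0x1f]=0xc4, mem[0x1d]=0xe0, mem[0x0b]=0xf8, mem[0x1e]=0x68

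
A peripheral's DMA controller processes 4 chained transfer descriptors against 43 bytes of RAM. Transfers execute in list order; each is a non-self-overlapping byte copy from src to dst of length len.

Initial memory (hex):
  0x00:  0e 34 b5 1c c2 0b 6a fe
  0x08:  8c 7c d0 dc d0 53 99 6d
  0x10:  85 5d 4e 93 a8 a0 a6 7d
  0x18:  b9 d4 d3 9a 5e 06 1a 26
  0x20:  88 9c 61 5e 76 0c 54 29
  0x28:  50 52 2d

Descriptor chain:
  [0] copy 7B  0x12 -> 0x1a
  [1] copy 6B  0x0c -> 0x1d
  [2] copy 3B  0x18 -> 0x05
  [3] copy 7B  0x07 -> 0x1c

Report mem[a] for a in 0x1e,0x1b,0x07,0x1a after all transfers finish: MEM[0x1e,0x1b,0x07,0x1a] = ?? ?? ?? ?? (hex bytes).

[0] 0x12->0x1a len=7 : 4e 93 a8 a0 a6 7d b9
[1] 0x0c->0x1d len=6 : d0 53 99 6d 85 5d
[2] 0x18->0x05 len=3 : b9 d4 4e
[3] 0x07->0x1c len=7 : 4e 8c 7c d0 dc d0 53
query mem[0x1e]=0x7c, mem[0x1b]=0x93, mem[0x07]=0x4e, mem[0x1a]=0x4e

MEM[0x1e,0x1b,0x07,0x1a] = 7c 93 4e 4e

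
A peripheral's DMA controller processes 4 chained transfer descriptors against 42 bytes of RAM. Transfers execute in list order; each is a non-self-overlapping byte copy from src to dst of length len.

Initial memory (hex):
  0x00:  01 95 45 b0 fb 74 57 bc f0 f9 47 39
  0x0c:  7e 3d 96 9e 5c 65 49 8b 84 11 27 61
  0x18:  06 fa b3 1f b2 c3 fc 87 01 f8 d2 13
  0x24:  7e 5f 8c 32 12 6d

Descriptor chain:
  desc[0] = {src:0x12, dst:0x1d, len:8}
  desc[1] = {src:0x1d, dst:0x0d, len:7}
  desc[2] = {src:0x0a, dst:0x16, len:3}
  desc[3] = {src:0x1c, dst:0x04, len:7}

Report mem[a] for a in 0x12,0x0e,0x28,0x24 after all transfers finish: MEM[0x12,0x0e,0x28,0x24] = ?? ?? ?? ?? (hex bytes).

MEM[0x12,0x0e,0x28,0x24] = 61 8b 12 fa

[0] 0x12->0x1d len=8 : 49 8b 84 11 27 61 06 fa
[1] 0x1d->0x0d len=7 : 49 8b 84 11 27 61 06
[2] 0x0a->0x16 len=3 : 47 39 7e
[3] 0x1c->0x04 len=7 : b2 49 8b 84 11 27 61
query mem[0x12]=0x61, mem[0x0e]=0x8b, mem[0x28]=0x12, mem[0x24]=0xfa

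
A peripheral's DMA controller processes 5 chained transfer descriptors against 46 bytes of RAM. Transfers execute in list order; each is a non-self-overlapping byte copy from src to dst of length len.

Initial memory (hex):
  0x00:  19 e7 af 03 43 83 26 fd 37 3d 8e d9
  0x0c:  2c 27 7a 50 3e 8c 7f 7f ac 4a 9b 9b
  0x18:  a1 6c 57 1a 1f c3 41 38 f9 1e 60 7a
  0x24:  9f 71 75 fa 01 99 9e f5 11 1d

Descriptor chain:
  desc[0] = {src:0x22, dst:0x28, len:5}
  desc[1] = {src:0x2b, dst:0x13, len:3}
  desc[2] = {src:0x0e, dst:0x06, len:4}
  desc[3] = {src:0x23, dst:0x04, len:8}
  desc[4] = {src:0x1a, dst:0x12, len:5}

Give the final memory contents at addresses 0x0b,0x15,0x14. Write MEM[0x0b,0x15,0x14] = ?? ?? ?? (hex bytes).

  after D0: wrote 5B at 0x28 = 607a9f7175
  after D1: wrote 3B at 0x13 = 71751d
  after D2: wrote 4B at 0x06 = 7a503e8c
  after D3: wrote 8B at 0x04 = 7a9f7175fa607a9f
  after D4: wrote 5B at 0x12 = 571a1fc341
query mem[0x0b]=0x9f, mem[0x15]=0xc3, mem[0x14]=0x1f

MEM[0x0b,0x15,0x14] = 9f c3 1f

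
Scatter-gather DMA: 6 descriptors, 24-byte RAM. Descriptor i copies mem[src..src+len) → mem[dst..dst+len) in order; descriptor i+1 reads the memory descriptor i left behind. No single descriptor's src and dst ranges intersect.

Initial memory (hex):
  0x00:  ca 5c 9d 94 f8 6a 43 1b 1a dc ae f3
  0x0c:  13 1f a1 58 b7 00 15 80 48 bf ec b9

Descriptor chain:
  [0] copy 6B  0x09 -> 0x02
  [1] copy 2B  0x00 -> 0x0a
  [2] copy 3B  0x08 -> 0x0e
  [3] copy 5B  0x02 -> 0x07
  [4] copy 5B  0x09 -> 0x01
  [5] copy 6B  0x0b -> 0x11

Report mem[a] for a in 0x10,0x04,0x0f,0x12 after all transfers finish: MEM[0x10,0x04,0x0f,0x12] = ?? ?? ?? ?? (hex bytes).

[0] 0x09->0x02 len=6 : dc ae f3 13 1f a1
[1] 0x00->0x0a len=2 : ca 5c
[2] 0x08->0x0e len=3 : 1a dc ca
[3] 0x02->0x07 len=5 : dc ae f3 13 1f
[4] 0x09->0x01 len=5 : f3 13 1f 13 1f
[5] 0x0b->0x11 len=6 : 1f 13 1f 1a dc ca
query mem[0x10]=0xca, mem[0x04]=0x13, mem[0x0f]=0xdc, mem[0x12]=0x13

MEM[0x10,0x04,0x0f,0x12] = ca 13 dc 13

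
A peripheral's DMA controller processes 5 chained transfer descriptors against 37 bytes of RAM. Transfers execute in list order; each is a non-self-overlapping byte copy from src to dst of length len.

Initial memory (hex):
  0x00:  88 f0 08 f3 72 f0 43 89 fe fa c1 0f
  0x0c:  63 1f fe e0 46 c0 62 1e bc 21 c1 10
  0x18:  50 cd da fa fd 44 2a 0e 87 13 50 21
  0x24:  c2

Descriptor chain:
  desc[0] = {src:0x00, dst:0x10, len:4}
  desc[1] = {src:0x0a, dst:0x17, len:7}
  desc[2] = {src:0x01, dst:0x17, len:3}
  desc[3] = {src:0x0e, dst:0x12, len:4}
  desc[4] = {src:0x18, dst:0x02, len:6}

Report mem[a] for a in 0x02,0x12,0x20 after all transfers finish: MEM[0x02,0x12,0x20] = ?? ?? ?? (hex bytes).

MEM[0x02,0x12,0x20] = 08 fe 87

D0: mem[0x10..0x13] <- [88 f0 08 f3]
D1: mem[0x17..0x1d] <- [c1 0f 63 1f fe e0 88]
D2: mem[0x17..0x19] <- [f0 08 f3]
D3: mem[0x12..0x15] <- [fe e0 88 f0]
D4: mem[0x02..0x07] <- [08 f3 1f fe e0 88]
query mem[0x02]=0x08, mem[0x12]=0xfe, mem[0x20]=0x87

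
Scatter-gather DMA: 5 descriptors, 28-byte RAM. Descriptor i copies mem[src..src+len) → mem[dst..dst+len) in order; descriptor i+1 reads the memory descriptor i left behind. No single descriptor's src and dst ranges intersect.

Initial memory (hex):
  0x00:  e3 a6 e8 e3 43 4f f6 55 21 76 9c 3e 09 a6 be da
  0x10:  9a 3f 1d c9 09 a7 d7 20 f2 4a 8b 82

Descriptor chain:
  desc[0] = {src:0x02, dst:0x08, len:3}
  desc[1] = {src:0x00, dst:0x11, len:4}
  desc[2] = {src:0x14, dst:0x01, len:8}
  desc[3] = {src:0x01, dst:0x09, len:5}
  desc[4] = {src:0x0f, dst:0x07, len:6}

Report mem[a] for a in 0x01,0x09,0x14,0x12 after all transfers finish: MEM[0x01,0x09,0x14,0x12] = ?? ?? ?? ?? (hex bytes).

MEM[0x01,0x09,0x14,0x12] = e3 e3 e3 a6

  after D0: wrote 3B at 0x08 = e8e343
  after D1: wrote 4B at 0x11 = e3a6e8e3
  after D2: wrote 8B at 0x01 = e3a7d720f24a8b82
  after D3: wrote 5B at 0x09 = e3a7d720f2
  after D4: wrote 6B at 0x07 = da9ae3a6e8e3
query mem[0x01]=0xe3, mem[0x09]=0xe3, mem[0x14]=0xe3, mem[0x12]=0xa6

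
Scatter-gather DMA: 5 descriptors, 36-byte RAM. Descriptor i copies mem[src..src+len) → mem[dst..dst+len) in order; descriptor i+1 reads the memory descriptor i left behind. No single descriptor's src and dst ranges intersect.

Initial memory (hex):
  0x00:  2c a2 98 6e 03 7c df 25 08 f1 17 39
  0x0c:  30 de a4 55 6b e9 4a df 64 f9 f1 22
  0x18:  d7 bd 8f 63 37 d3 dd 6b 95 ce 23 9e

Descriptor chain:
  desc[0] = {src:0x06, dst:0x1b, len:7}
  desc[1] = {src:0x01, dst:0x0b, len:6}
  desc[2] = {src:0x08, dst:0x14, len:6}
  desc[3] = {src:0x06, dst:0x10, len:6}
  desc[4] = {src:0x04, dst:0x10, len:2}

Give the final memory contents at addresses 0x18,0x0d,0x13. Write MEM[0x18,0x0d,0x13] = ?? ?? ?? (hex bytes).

MEM[0x18,0x0d,0x13] = 98 6e f1

  after D0: wrote 7B at 0x1b = df2508f1173930
  after D1: wrote 6B at 0x0b = a2986e037cdf
  after D2: wrote 6B at 0x14 = 08f117a2986e
  after D3: wrote 6B at 0x10 = df2508f117a2
  after D4: wrote 2B at 0x10 = 037c
query mem[0x18]=0x98, mem[0x0d]=0x6e, mem[0x13]=0xf1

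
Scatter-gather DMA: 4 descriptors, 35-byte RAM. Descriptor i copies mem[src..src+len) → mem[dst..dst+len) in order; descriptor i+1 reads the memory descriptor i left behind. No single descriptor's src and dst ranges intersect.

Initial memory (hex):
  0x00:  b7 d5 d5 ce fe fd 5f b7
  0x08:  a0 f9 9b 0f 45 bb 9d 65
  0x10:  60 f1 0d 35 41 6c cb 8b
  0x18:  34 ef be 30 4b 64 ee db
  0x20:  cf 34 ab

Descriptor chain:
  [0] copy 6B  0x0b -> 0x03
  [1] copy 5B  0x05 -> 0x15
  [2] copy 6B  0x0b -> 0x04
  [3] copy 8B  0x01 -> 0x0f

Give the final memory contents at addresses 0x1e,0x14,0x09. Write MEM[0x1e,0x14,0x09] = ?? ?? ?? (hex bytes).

MEM[0x1e,0x14,0x09] = ee bb 60

#0 dst[0x03+6] := {0x0f,0x45,0xbb,0x9d,0x65,0x60}
#1 dst[0x15+5] := {0xbb,0x9d,0x65,0x60,0xf9}
#2 dst[0x04+6] := {0x0f,0x45,0xbb,0x9d,0x65,0x60}
#3 dst[0x0f+8] := {0xd5,0xd5,0x0f,0x0f,0x45,0xbb,0x9d,0x65}
query mem[0x1e]=0xee, mem[0x14]=0xbb, mem[0x09]=0x60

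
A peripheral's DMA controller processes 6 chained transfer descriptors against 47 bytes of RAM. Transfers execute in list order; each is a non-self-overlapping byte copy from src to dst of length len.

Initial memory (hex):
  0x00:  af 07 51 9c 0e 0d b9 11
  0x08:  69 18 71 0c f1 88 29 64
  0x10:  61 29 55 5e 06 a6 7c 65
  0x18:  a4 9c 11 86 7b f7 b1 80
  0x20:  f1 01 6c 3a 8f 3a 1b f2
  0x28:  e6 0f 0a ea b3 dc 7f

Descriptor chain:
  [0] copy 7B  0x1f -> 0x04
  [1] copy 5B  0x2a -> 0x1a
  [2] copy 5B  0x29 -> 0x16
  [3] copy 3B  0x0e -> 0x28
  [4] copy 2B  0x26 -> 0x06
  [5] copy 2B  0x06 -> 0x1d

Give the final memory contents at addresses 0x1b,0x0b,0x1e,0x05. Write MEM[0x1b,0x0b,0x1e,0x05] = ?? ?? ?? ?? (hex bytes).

  after D0: wrote 7B at 0x04 = 80f1016c3a8f3a
  after D1: wrote 5B at 0x1a = 0aeab3dc7f
  after D2: wrote 5B at 0x16 = 0f0aeab3dc
  after D3: wrote 3B at 0x28 = 296461
  after D4: wrote 2B at 0x06 = 1bf2
  after D5: wrote 2B at 0x1d = 1bf2
query mem[0x1b]=0xea, mem[0x0b]=0x0c, mem[0x1e]=0xf2, mem[0x05]=0xf1

MEM[0x1b,0x0b,0x1e,0x05] = ea 0c f2 f1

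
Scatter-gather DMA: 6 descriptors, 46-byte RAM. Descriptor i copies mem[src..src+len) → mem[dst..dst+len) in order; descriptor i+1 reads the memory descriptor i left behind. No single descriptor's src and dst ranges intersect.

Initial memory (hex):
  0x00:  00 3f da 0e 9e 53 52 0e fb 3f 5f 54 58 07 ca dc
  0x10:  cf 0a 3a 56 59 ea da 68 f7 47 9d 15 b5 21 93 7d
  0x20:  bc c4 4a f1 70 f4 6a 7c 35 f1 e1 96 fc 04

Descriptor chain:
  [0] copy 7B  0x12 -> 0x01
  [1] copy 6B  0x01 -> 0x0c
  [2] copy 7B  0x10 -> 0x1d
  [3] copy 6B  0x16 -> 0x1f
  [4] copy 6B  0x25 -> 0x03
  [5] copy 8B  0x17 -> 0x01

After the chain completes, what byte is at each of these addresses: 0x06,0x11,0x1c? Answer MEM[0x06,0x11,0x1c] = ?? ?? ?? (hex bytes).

#0 dst[0x01+7] := {0x3a,0x56,0x59,0xea,0xda,0x68,0xf7}
#1 dst[0x0c+6] := {0x3a,0x56,0x59,0xea,0xda,0x68}
#2 dst[0x1d+7] := {0xda,0x68,0x3a,0x56,0x59,0xea,0xda}
#3 dst[0x1f+6] := {0xda,0x68,0xf7,0x47,0x9d,0x15}
#4 dst[0x03+6] := {0xf4,0x6a,0x7c,0x35,0xf1,0xe1}
#5 dst[0x01+8] := {0x68,0xf7,0x47,0x9d,0x15,0xb5,0xda,0x68}
query mem[0x06]=0xb5, mem[0x11]=0x68, mem[0x1c]=0xb5

MEM[0x06,0x11,0x1c] = b5 68 b5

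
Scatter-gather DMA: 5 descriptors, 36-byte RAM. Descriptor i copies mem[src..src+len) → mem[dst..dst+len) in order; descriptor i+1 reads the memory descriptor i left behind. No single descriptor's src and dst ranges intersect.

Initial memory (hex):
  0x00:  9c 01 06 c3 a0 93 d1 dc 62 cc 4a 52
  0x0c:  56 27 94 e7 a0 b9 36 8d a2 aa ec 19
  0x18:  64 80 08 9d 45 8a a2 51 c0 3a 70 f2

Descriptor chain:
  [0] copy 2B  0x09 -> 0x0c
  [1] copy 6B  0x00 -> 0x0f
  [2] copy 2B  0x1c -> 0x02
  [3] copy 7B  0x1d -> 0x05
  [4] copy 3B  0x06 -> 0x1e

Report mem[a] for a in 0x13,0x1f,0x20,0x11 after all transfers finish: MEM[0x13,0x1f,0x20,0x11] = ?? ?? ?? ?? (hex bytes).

MEM[0x13,0x1f,0x20,0x11] = a0 51 c0 06

[0] 0x09->0x0c len=2 : cc 4a
[1] 0x00->0x0f len=6 : 9c 01 06 c3 a0 93
[2] 0x1c->0x02 len=2 : 45 8a
[3] 0x1d->0x05 len=7 : 8a a2 51 c0 3a 70 f2
[4] 0x06->0x1e len=3 : a2 51 c0
query mem[0x13]=0xa0, mem[0x1f]=0x51, mem[0x20]=0xc0, mem[0x11]=0x06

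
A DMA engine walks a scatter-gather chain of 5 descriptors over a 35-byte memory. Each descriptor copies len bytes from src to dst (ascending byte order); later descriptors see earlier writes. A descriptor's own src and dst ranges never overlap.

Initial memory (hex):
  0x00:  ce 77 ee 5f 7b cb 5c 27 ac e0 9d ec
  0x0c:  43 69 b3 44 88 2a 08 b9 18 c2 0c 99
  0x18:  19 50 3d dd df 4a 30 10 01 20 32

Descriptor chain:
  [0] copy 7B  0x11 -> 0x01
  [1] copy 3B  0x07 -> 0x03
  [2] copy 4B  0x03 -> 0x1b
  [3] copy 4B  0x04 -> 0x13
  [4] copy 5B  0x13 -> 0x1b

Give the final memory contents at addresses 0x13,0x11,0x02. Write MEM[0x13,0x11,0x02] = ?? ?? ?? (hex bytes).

  after D0: wrote 7B at 0x01 = 2a08b918c20c99
  after D1: wrote 3B at 0x03 = 99ace0
  after D2: wrote 4B at 0x1b = 99ace00c
  after D3: wrote 4B at 0x13 = ace00c99
  after D4: wrote 5B at 0x1b = ace00c9999
query mem[0x13]=0xac, mem[0x11]=0x2a, mem[0x02]=0x08

MEM[0x13,0x11,0x02] = ac 2a 08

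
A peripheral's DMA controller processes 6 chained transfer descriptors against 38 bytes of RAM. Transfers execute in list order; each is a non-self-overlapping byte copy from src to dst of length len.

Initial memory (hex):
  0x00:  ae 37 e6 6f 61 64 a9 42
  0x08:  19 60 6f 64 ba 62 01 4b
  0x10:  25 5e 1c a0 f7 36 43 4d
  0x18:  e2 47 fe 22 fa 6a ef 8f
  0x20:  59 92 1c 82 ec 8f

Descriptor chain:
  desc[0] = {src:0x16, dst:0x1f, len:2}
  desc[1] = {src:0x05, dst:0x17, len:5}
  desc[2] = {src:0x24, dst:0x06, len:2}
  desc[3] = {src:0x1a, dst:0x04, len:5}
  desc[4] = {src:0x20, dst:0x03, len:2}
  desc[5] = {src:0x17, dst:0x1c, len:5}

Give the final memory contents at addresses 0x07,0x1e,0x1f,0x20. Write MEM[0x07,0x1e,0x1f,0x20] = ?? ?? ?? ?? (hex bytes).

MEM[0x07,0x1e,0x1f,0x20] = 6a 42 19 60

[0] 0x16->0x1f len=2 : 43 4d
[1] 0x05->0x17 len=5 : 64 a9 42 19 60
[2] 0x24->0x06 len=2 : ec 8f
[3] 0x1a->0x04 len=5 : 19 60 fa 6a ef
[4] 0x20->0x03 len=2 : 4d 92
[5] 0x17->0x1c len=5 : 64 a9 42 19 60
query mem[0x07]=0x6a, mem[0x1e]=0x42, mem[0x1f]=0x19, mem[0x20]=0x60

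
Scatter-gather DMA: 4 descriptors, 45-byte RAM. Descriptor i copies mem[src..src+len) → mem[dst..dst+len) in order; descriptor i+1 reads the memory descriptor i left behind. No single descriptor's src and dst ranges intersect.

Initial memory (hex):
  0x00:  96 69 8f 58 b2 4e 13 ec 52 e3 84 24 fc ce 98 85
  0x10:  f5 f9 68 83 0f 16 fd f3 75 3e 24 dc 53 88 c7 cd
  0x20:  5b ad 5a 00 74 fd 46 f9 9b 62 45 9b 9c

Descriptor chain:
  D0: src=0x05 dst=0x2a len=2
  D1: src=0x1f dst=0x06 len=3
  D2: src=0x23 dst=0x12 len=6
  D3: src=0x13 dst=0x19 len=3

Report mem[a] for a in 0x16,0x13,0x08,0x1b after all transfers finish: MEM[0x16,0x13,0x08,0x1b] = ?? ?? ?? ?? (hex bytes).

#0 dst[0x2a+2] := {0x4e,0x13}
#1 dst[0x06+3] := {0xcd,0x5b,0xad}
#2 dst[0x12+6] := {0x00,0x74,0xfd,0x46,0xf9,0x9b}
#3 dst[0x19+3] := {0x74,0xfd,0x46}
query mem[0x16]=0xf9, mem[0x13]=0x74, mem[0x08]=0xad, mem[0x1b]=0x46

MEM[0x16,0x13,0x08,0x1b] = f9 74 ad 46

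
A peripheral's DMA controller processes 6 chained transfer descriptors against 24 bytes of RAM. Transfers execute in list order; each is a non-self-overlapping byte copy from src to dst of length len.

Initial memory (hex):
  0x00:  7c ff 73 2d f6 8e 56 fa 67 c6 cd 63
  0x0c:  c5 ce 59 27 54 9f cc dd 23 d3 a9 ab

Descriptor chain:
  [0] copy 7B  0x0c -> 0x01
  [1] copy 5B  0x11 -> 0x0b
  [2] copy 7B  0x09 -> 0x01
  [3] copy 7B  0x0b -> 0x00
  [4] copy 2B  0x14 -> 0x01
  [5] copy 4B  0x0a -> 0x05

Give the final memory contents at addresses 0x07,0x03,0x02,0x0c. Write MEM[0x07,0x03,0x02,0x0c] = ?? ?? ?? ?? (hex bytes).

[0] 0x0c->0x01 len=7 : c5 ce 59 27 54 9f cc
[1] 0x11->0x0b len=5 : 9f cc dd 23 d3
[2] 0x09->0x01 len=7 : c6 cd 9f cc dd 23 d3
[3] 0x0b->0x00 len=7 : 9f cc dd 23 d3 54 9f
[4] 0x14->0x01 len=2 : 23 d3
[5] 0x0a->0x05 len=4 : cd 9f cc dd
query mem[0x07]=0xcc, mem[0x03]=0x23, mem[0x02]=0xd3, mem[0x0c]=0xcc

MEM[0x07,0x03,0x02,0x0c] = cc 23 d3 cc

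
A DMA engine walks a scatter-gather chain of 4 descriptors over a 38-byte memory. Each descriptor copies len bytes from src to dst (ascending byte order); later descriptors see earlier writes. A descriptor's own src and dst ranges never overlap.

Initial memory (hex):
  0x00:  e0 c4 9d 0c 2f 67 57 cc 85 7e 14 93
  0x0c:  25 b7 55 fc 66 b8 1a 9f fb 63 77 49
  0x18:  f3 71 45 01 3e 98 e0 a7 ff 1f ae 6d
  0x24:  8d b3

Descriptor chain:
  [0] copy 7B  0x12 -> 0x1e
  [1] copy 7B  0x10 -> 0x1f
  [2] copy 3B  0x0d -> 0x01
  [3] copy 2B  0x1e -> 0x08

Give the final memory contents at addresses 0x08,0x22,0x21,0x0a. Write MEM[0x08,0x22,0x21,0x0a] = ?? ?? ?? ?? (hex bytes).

#0 dst[0x1e+7] := {0x1a,0x9f,0xfb,0x63,0x77,0x49,0xf3}
#1 dst[0x1f+7] := {0x66,0xb8,0x1a,0x9f,0xfb,0x63,0x77}
#2 dst[0x01+3] := {0xb7,0x55,0xfc}
#3 dst[0x08+2] := {0x1a,0x66}
query mem[0x08]=0x1a, mem[0x22]=0x9f, mem[0x21]=0x1a, mem[0x0a]=0x14

MEM[0x08,0x22,0x21,0x0a] = 1a 9f 1a 14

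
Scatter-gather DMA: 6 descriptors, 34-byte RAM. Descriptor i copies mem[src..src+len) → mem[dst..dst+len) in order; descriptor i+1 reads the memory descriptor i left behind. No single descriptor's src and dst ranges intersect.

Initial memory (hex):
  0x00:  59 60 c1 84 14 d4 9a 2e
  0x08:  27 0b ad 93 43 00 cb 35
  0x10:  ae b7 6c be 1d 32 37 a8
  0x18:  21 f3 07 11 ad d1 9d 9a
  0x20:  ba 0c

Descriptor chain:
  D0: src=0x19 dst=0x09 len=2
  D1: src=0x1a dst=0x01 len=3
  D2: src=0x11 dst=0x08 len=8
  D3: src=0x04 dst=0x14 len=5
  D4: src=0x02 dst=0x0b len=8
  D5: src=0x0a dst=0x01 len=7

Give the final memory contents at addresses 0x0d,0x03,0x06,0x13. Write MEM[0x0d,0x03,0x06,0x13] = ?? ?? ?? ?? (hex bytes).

MEM[0x0d,0x03,0x06,0x13] = 14 ad 9a be

[0] 0x19->0x09 len=2 : f3 07
[1] 0x1a->0x01 len=3 : 07 11 ad
[2] 0x11->0x08 len=8 : b7 6c be 1d 32 37 a8 21
[3] 0x04->0x14 len=5 : 14 d4 9a 2e b7
[4] 0x02->0x0b len=8 : 11 ad 14 d4 9a 2e b7 6c
[5] 0x0a->0x01 len=7 : be 11 ad 14 d4 9a 2e
query mem[0x0d]=0x14, mem[0x03]=0xad, mem[0x06]=0x9a, mem[0x13]=0xbe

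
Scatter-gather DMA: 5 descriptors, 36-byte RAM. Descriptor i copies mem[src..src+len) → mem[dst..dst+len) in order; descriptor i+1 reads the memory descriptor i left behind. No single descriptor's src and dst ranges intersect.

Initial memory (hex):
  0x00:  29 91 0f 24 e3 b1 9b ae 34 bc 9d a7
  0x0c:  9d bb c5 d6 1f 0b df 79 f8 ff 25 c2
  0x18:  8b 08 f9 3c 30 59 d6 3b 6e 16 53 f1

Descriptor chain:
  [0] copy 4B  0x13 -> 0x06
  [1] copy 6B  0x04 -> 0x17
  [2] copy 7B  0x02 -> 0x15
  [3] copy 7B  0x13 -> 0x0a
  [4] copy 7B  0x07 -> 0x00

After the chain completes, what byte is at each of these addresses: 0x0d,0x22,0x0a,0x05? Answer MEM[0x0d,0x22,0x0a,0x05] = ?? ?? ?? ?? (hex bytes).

MEM[0x0d,0x22,0x0a,0x05] = 24 53 79 0f

[0] 0x13->0x06 len=4 : 79 f8 ff 25
[1] 0x04->0x17 len=6 : e3 b1 79 f8 ff 25
[2] 0x02->0x15 len=7 : 0f 24 e3 b1 79 f8 ff
[3] 0x13->0x0a len=7 : 79 f8 0f 24 e3 b1 79
[4] 0x07->0x00 len=7 : f8 ff 25 79 f8 0f 24
query mem[0x0d]=0x24, mem[0x22]=0x53, mem[0x0a]=0x79, mem[0x05]=0x0f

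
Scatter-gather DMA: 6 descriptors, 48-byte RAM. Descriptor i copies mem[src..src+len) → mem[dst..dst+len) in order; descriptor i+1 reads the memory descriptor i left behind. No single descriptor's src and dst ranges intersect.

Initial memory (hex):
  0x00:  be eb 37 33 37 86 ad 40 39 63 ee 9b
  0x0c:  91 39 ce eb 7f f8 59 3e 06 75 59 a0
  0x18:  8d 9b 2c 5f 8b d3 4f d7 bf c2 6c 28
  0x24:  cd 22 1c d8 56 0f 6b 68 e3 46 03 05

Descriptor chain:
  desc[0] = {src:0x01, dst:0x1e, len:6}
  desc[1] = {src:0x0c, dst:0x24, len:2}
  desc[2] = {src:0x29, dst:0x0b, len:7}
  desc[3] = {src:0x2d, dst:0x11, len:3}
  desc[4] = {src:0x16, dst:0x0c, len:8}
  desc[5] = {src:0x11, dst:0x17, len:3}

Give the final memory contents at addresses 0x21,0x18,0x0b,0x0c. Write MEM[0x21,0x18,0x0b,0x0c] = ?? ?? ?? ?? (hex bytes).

MEM[0x21,0x18,0x0b,0x0c] = 37 8b 0f 59

  after D0: wrote 6B at 0x1e = eb37333786ad
  after D1: wrote 2B at 0x24 = 9139
  after D2: wrote 7B at 0x0b = 0f6b68e3460305
  after D3: wrote 3B at 0x11 = 460305
  after D4: wrote 8B at 0x0c = 59a08d9b2c5f8bd3
  after D5: wrote 3B at 0x17 = 5f8bd3
query mem[0x21]=0x37, mem[0x18]=0x8b, mem[0x0b]=0x0f, mem[0x0c]=0x59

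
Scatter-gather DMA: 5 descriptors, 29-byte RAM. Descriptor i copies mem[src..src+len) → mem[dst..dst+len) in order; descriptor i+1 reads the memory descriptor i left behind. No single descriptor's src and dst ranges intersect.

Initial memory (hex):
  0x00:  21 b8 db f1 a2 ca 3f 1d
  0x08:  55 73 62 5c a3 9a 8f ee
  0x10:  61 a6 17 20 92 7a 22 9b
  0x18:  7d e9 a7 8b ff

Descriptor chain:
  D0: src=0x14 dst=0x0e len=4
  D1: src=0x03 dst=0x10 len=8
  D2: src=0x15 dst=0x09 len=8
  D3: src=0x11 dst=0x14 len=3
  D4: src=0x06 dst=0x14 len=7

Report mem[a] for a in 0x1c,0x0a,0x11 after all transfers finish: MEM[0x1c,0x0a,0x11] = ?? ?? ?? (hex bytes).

D0: mem[0x0e..0x11] <- [92 7a 22 9b]
D1: mem[0x10..0x17] <- [f1 a2 ca 3f 1d 55 73 62]
D2: mem[0x09..0x10] <- [55 73 62 7d e9 a7 8b ff]
D3: mem[0x14..0x16] <- [a2 ca 3f]
D4: mem[0x14..0x1a] <- [3f 1d 55 55 73 62 7d]
query mem[0x1c]=0xff, mem[0x0a]=0x73, mem[0x11]=0xa2

MEM[0x1c,0x0a,0x11] = ff 73 a2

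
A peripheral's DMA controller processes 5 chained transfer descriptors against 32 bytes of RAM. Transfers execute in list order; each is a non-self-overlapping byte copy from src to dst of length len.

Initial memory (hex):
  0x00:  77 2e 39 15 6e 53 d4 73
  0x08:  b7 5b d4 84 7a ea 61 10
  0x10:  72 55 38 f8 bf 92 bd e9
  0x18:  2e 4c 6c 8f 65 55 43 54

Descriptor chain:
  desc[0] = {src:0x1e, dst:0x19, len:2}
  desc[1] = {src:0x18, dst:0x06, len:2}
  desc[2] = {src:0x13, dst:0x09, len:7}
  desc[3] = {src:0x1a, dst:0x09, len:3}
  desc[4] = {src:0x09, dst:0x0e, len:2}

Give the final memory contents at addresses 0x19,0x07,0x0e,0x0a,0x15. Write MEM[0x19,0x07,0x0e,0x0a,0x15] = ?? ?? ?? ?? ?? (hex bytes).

MEM[0x19,0x07,0x0e,0x0a,0x15] = 43 43 54 8f 92

D0: mem[0x19..0x1a] <- [43 54]
D1: mem[0x06..0x07] <- [2e 43]
D2: mem[0x09..0x0f] <- [f8 bf 92 bd e9 2e 43]
D3: mem[0x09..0x0b] <- [54 8f 65]
D4: mem[0x0e..0x0f] <- [54 8f]
query mem[0x19]=0x43, mem[0x07]=0x43, mem[0x0e]=0x54, mem[0x0a]=0x8f, mem[0x15]=0x92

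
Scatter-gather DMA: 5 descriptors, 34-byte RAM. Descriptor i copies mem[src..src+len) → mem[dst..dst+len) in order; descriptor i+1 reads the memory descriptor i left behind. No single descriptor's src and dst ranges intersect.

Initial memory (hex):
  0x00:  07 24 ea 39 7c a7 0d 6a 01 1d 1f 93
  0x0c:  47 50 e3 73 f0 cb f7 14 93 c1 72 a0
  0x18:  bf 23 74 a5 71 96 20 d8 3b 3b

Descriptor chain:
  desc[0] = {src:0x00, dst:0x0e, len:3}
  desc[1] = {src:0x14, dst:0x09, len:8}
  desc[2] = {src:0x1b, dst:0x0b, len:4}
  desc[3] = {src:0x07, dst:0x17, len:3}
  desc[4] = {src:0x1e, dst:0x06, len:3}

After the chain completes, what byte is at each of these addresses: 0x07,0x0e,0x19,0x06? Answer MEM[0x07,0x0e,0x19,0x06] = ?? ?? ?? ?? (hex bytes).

MEM[0x07,0x0e,0x19,0x06] = d8 20 93 20

  after D0: wrote 3B at 0x0e = 0724ea
  after D1: wrote 8B at 0x09 = 93c172a0bf2374a5
  after D2: wrote 4B at 0x0b = a5719620
  after D3: wrote 3B at 0x17 = 6a0193
  after D4: wrote 3B at 0x06 = 20d83b
query mem[0x07]=0xd8, mem[0x0e]=0x20, mem[0x19]=0x93, mem[0x06]=0x20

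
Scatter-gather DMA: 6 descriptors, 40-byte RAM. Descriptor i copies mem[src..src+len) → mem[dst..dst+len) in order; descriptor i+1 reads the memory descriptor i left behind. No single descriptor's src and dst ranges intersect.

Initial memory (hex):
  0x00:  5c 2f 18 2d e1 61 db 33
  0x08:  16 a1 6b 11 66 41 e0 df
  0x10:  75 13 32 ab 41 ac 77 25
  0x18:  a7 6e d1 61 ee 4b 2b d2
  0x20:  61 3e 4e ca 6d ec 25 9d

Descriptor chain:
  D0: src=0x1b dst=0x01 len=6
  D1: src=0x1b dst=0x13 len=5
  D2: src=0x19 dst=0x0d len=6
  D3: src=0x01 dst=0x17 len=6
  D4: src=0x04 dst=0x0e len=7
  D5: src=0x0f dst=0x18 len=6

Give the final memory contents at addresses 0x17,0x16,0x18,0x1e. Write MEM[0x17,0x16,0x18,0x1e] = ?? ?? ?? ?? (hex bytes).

MEM[0x17,0x16,0x18,0x1e] = 61 2b d2 2b

#0 dst[0x01+6] := {0x61,0xee,0x4b,0x2b,0xd2,0x61}
#1 dst[0x13+5] := {0x61,0xee,0x4b,0x2b,0xd2}
#2 dst[0x0d+6] := {0x6e,0xd1,0x61,0xee,0x4b,0x2b}
#3 dst[0x17+6] := {0x61,0xee,0x4b,0x2b,0xd2,0x61}
#4 dst[0x0e+7] := {0x2b,0xd2,0x61,0x33,0x16,0xa1,0x6b}
#5 dst[0x18+6] := {0xd2,0x61,0x33,0x16,0xa1,0x6b}
query mem[0x17]=0x61, mem[0x16]=0x2b, mem[0x18]=0xd2, mem[0x1e]=0x2b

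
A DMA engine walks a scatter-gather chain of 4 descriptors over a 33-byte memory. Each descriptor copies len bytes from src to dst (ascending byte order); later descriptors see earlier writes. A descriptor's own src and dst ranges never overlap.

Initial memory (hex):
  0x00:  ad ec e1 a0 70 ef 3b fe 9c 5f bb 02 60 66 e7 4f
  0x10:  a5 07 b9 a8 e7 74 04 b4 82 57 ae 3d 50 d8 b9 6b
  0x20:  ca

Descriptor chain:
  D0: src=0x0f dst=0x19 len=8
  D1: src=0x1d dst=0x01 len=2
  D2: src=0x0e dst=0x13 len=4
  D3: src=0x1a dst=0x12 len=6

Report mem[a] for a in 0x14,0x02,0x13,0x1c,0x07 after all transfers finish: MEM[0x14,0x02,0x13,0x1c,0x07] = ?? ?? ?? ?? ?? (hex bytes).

MEM[0x14,0x02,0x13,0x1c,0x07] = b9 e7 07 b9 fe

D0: mem[0x19..0x20] <- [4f a5 07 b9 a8 e7 74 04]
D1: mem[0x01..0x02] <- [a8 e7]
D2: mem[0x13..0x16] <- [e7 4f a5 07]
D3: mem[0x12..0x17] <- [a5 07 b9 a8 e7 74]
query mem[0x14]=0xb9, mem[0x02]=0xe7, mem[0x13]=0x07, mem[0x1c]=0xb9, mem[0x07]=0xfe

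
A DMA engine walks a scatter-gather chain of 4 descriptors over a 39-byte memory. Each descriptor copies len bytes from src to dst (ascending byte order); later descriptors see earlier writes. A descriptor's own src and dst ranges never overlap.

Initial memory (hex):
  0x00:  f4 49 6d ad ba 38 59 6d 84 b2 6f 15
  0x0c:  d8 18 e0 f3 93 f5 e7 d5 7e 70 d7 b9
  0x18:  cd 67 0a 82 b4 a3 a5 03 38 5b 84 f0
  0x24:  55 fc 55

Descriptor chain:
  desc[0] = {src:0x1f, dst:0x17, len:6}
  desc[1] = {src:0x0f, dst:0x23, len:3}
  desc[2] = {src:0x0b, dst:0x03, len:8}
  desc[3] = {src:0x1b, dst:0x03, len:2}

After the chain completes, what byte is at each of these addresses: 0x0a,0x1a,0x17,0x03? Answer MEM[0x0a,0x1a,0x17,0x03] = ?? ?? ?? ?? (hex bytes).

[0] 0x1f->0x17 len=6 : 03 38 5b 84 f0 55
[1] 0x0f->0x23 len=3 : f3 93 f5
[2] 0x0b->0x03 len=8 : 15 d8 18 e0 f3 93 f5 e7
[3] 0x1b->0x03 len=2 : f0 55
query mem[0x0a]=0xe7, mem[0x1a]=0x84, mem[0x17]=0x03, mem[0x03]=0xf0

MEM[0x0a,0x1a,0x17,0x03] = e7 84 03 f0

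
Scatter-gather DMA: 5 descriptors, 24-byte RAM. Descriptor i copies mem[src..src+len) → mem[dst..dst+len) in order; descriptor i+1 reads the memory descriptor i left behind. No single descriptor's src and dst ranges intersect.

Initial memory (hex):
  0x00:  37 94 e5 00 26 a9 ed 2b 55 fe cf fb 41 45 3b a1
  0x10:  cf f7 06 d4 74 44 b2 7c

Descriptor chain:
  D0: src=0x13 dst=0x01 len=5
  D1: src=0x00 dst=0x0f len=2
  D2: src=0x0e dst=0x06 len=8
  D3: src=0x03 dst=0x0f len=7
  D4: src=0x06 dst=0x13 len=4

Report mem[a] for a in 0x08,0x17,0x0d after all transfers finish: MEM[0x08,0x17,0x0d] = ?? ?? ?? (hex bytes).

MEM[0x08,0x17,0x0d] = d4 7c 44

  after D0: wrote 5B at 0x01 = d47444b27c
  after D1: wrote 2B at 0x0f = 37d4
  after D2: wrote 8B at 0x06 = 3b37d4f706d47444
  after D3: wrote 7B at 0x0f = 44b27c3b37d4f7
  after D4: wrote 4B at 0x13 = 3b37d4f7
query mem[0x08]=0xd4, mem[0x17]=0x7c, mem[0x0d]=0x44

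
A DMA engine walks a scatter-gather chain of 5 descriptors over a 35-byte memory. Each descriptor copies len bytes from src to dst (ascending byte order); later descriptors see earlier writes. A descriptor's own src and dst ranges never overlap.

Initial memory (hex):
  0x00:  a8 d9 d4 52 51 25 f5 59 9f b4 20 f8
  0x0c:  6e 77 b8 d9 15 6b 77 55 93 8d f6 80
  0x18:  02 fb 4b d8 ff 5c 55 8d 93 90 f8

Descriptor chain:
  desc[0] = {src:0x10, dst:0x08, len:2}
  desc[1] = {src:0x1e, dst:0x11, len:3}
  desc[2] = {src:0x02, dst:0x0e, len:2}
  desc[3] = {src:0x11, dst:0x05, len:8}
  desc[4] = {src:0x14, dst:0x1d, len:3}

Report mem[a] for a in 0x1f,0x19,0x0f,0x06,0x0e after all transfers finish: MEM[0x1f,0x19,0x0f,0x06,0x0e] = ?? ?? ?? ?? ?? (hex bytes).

D0: mem[0x08..0x09] <- [15 6b]
D1: mem[0x11..0x13] <- [55 8d 93]
D2: mem[0x0e..0x0f] <- [d4 52]
D3: mem[0x05..0x0c] <- [55 8d 93 93 8d f6 80 02]
D4: mem[0x1d..0x1f] <- [93 8d f6]
query mem[0x1f]=0xf6, mem[0x19]=0xfb, mem[0x0f]=0x52, mem[0x06]=0x8d, mem[0x0e]=0xd4

MEM[0x1f,0x19,0x0f,0x06,0x0e] = f6 fb 52 8d d4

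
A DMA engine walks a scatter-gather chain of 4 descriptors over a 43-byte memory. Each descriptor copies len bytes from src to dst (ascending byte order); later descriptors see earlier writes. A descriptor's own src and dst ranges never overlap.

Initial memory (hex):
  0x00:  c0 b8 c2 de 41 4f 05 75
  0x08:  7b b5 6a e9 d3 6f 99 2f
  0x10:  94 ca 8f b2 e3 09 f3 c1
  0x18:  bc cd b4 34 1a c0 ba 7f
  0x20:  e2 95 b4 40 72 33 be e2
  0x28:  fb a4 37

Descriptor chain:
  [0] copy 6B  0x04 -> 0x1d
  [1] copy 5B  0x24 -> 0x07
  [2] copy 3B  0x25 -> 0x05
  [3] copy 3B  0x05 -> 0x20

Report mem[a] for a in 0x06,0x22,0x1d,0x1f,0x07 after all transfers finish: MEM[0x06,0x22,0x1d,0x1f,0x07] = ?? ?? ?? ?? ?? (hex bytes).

MEM[0x06,0x22,0x1d,0x1f,0x07] = be e2 41 05 e2

[0] 0x04->0x1d len=6 : 41 4f 05 75 7b b5
[1] 0x24->0x07 len=5 : 72 33 be e2 fb
[2] 0x25->0x05 len=3 : 33 be e2
[3] 0x05->0x20 len=3 : 33 be e2
query mem[0x06]=0xbe, mem[0x22]=0xe2, mem[0x1d]=0x41, mem[0x1f]=0x05, mem[0x07]=0xe2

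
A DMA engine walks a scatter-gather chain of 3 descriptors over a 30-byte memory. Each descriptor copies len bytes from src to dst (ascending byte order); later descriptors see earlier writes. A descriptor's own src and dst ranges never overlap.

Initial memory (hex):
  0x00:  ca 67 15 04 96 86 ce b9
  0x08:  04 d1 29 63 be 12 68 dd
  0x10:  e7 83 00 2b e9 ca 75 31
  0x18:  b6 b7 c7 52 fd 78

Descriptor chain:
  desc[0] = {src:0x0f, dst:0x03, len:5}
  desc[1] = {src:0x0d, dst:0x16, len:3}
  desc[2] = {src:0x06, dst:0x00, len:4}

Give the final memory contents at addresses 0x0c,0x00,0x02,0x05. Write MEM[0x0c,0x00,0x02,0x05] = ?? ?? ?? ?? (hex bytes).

#0 dst[0x03+5] := {0xdd,0xe7,0x83,0x00,0x2b}
#1 dst[0x16+3] := {0x12,0x68,0xdd}
#2 dst[0x00+4] := {0x00,0x2b,0x04,0xd1}
query mem[0x0c]=0xbe, mem[0x00]=0x00, mem[0x02]=0x04, mem[0x05]=0x83

MEM[0x0c,0x00,0x02,0x05] = be 00 04 83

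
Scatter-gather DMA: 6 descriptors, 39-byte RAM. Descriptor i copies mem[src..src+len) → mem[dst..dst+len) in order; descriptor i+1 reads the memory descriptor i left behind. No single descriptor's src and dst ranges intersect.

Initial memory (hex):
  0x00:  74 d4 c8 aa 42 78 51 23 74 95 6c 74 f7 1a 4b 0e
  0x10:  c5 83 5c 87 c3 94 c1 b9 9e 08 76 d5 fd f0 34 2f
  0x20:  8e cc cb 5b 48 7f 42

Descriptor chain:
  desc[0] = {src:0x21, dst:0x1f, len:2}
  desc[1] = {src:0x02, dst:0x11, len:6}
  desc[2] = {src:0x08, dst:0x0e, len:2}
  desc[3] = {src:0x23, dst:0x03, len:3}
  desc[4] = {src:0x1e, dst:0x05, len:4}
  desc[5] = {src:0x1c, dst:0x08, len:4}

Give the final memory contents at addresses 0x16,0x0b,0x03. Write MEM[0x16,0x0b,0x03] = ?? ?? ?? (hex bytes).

D0: mem[0x1f..0x20] <- [cc cb]
D1: mem[0x11..0x16] <- [c8 aa 42 78 51 23]
D2: mem[0x0e..0x0f] <- [74 95]
D3: mem[0x03..0x05] <- [5b 48 7f]
D4: mem[0x05..0x08] <- [34 cc cb cc]
D5: mem[0x08..0x0b] <- [fd f0 34 cc]
query mem[0x16]=0x23, mem[0x0b]=0xcc, mem[0x03]=0x5b

MEM[0x16,0x0b,0x03] = 23 cc 5b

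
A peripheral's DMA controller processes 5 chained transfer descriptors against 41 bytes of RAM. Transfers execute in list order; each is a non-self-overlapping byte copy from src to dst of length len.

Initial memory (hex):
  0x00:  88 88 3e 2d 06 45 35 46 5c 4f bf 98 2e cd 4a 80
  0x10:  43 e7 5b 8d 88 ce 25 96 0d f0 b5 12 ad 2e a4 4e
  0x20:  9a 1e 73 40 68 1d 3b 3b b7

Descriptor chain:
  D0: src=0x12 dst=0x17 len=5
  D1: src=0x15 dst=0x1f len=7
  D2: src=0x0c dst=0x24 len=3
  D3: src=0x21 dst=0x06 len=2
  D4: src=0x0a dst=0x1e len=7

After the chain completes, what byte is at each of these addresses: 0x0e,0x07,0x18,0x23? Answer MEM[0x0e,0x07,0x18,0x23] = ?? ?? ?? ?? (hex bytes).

[0] 0x12->0x17 len=5 : 5b 8d 88 ce 25
[1] 0x15->0x1f len=7 : ce 25 5b 8d 88 ce 25
[2] 0x0c->0x24 len=3 : 2e cd 4a
[3] 0x21->0x06 len=2 : 5b 8d
[4] 0x0a->0x1e len=7 : bf 98 2e cd 4a 80 43
query mem[0x0e]=0x4a, mem[0x07]=0x8d, mem[0x18]=0x8d, mem[0x23]=0x80

MEM[0x0e,0x07,0x18,0x23] = 4a 8d 8d 80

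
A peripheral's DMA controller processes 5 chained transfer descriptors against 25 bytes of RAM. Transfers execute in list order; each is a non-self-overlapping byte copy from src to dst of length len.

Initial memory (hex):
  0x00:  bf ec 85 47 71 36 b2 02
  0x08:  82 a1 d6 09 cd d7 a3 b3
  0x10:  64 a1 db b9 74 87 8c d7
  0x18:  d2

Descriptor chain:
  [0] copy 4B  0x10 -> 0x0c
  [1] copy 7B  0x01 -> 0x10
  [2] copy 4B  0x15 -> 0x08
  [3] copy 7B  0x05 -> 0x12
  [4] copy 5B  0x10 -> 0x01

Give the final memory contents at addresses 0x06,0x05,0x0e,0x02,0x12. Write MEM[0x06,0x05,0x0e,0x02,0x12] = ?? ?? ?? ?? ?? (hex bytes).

MEM[0x06,0x05,0x0e,0x02,0x12] = b2 02 db 85 36

#0 dst[0x0c+4] := {0x64,0xa1,0xdb,0xb9}
#1 dst[0x10+7] := {0xec,0x85,0x47,0x71,0x36,0xb2,0x02}
#2 dst[0x08+4] := {0xb2,0x02,0xd7,0xd2}
#3 dst[0x12+7] := {0x36,0xb2,0x02,0xb2,0x02,0xd7,0xd2}
#4 dst[0x01+5] := {0xec,0x85,0x36,0xb2,0x02}
query mem[0x06]=0xb2, mem[0x05]=0x02, mem[0x0e]=0xdb, mem[0x02]=0x85, mem[0x12]=0x36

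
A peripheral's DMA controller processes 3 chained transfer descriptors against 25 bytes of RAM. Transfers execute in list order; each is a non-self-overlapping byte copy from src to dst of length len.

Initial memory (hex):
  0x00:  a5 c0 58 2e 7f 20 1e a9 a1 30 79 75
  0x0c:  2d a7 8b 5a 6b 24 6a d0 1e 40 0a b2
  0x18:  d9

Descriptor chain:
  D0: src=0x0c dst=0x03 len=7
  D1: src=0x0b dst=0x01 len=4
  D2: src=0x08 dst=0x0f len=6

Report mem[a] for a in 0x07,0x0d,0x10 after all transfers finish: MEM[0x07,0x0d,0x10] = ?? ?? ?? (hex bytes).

D0: mem[0x03..0x09] <- [2d a7 8b 5a 6b 24 6a]
D1: mem[0x01..0x04] <- [75 2d a7 8b]
D2: mem[0x0f..0x14] <- [24 6a 79 75 2d a7]
query mem[0x07]=0x6b, mem[0x0d]=0xa7, mem[0x10]=0x6a

MEM[0x07,0x0d,0x10] = 6b a7 6a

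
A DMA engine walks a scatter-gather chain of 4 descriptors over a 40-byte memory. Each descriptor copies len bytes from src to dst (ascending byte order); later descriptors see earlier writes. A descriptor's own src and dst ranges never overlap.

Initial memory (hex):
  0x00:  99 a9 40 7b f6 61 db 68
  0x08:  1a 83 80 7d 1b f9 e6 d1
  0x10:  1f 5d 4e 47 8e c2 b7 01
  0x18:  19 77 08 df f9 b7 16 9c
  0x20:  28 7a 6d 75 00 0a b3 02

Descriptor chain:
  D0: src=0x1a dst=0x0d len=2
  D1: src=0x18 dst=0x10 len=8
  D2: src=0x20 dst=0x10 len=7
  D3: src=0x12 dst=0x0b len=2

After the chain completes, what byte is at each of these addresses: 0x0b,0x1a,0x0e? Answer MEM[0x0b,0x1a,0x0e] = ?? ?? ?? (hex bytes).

D0: mem[0x0d..0x0e] <- [08 df]
D1: mem[0x10..0x17] <- [19 77 08 df f9 b7 16 9c]
D2: mem[0x10..0x16] <- [28 7a 6d 75 00 0a b3]
D3: mem[0x0b..0x0c] <- [6d 75]
query mem[0x0b]=0x6d, mem[0x1a]=0x08, mem[0x0e]=0xdf

MEM[0x0b,0x1a,0x0e] = 6d 08 df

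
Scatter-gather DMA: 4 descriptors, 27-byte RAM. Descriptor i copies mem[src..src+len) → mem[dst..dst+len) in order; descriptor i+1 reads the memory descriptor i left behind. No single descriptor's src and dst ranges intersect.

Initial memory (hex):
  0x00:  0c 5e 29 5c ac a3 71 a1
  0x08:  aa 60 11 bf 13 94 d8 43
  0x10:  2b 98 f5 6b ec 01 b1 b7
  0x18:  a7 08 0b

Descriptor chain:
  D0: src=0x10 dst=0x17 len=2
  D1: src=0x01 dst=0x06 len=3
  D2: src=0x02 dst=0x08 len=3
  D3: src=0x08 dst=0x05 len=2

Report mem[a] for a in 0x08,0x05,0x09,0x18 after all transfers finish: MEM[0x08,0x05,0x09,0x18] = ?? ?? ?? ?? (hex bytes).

MEM[0x08,0x05,0x09,0x18] = 29 29 5c 98

[0] 0x10->0x17 len=2 : 2b 98
[1] 0x01->0x06 len=3 : 5e 29 5c
[2] 0x02->0x08 len=3 : 29 5c ac
[3] 0x08->0x05 len=2 : 29 5c
query mem[0x08]=0x29, mem[0x05]=0x29, mem[0x09]=0x5c, mem[0x18]=0x98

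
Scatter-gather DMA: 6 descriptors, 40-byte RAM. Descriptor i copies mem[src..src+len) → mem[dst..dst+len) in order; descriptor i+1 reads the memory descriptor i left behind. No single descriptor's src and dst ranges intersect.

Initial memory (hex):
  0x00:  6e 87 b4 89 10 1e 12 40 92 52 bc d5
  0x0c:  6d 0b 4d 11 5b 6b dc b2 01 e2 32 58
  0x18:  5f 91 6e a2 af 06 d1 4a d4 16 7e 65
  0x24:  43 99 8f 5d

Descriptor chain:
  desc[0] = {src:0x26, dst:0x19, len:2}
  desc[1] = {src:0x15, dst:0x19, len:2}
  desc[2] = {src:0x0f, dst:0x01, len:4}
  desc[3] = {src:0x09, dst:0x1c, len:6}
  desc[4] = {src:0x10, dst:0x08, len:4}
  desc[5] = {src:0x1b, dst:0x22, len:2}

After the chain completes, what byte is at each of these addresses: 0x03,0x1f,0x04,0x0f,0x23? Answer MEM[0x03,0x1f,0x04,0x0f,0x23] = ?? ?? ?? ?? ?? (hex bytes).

#0 dst[0x19+2] := {0x8f,0x5d}
#1 dst[0x19+2] := {0xe2,0x32}
#2 dst[0x01+4] := {0x11,0x5b,0x6b,0xdc}
#3 dst[0x1c+6] := {0x52,0xbc,0xd5,0x6d,0x0b,0x4d}
#4 dst[0x08+4] := {0x5b,0x6b,0xdc,0xb2}
#5 dst[0x22+2] := {0xa2,0x52}
query mem[0x03]=0x6b, mem[0x1f]=0x6d, mem[0x04]=0xdc, mem[0x0f]=0x11, mem[0x23]=0x52

MEM[0x03,0x1f,0x04,0x0f,0x23] = 6b 6d dc 11 52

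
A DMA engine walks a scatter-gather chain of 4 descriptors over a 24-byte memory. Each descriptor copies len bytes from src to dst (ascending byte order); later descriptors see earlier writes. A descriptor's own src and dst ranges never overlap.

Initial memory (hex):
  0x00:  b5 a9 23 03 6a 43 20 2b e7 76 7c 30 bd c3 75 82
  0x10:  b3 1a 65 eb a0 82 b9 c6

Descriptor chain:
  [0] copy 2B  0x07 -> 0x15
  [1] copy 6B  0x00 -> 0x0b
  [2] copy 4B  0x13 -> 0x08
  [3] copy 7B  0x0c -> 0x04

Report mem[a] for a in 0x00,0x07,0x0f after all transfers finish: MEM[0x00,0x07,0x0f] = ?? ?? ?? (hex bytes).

[0] 0x07->0x15 len=2 : 2b e7
[1] 0x00->0x0b len=6 : b5 a9 23 03 6a 43
[2] 0x13->0x08 len=4 : eb a0 2b e7
[3] 0x0c->0x04 len=7 : a9 23 03 6a 43 1a 65
query mem[0x00]=0xb5, mem[0x07]=0x6a, mem[0x0f]=0x6a

MEM[0x00,0x07,0x0f] = b5 6a 6a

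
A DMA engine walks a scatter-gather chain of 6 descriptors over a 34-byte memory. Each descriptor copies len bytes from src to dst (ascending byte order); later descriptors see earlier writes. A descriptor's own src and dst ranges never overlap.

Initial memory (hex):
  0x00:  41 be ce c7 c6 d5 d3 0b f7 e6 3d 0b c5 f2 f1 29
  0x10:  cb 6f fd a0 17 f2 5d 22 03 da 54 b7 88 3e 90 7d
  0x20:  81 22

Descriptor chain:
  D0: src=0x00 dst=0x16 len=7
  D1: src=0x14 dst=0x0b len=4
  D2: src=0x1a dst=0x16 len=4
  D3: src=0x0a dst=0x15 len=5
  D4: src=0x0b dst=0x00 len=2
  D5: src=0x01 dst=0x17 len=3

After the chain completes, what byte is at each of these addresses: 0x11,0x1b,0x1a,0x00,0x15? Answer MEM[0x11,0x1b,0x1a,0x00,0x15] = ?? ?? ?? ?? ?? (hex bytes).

MEM[0x11,0x1b,0x1a,0x00,0x15] = 6f d5 c6 17 3d

[0] 0x00->0x16 len=7 : 41 be ce c7 c6 d5 d3
[1] 0x14->0x0b len=4 : 17 f2 41 be
[2] 0x1a->0x16 len=4 : c6 d5 d3 3e
[3] 0x0a->0x15 len=5 : 3d 17 f2 41 be
[4] 0x0b->0x00 len=2 : 17 f2
[5] 0x01->0x17 len=3 : f2 ce c7
query mem[0x11]=0x6f, mem[0x1b]=0xd5, mem[0x1a]=0xc6, mem[0x00]=0x17, mem[0x15]=0x3d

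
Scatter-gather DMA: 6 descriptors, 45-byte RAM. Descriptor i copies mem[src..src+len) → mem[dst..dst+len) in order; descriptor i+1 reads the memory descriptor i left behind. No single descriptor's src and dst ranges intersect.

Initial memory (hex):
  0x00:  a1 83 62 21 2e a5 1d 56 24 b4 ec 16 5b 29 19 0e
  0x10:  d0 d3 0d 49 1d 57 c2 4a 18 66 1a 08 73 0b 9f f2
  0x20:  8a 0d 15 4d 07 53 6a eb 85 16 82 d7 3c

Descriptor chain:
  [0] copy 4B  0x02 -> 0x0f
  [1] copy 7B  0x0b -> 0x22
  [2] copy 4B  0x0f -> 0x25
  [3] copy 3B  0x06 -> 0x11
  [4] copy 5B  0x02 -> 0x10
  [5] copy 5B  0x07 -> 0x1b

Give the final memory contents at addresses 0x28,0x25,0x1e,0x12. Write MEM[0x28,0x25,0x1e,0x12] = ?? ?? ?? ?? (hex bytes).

MEM[0x28,0x25,0x1e,0x12] = a5 62 ec 2e

#0 dst[0x0f+4] := {0x62,0x21,0x2e,0xa5}
#1 dst[0x22+7] := {0x16,0x5b,0x29,0x19,0x62,0x21,0x2e}
#2 dst[0x25+4] := {0x62,0x21,0x2e,0xa5}
#3 dst[0x11+3] := {0x1d,0x56,0x24}
#4 dst[0x10+5] := {0x62,0x21,0x2e,0xa5,0x1d}
#5 dst[0x1b+5] := {0x56,0x24,0xb4,0xec,0x16}
query mem[0x28]=0xa5, mem[0x25]=0x62, mem[0x1e]=0xec, mem[0x12]=0x2e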